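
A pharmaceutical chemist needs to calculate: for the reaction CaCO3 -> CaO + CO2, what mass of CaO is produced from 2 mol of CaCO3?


Mole ratio CaO:CaCO3 = 1:1
n(CaO) = 2 × 1/1 = 2.000 mol
mass = 2.000 × 56.08 = 112.16 g

112.16 g


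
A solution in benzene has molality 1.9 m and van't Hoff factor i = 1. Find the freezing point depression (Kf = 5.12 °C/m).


ΔTf = Kf × m × i
= 5.12 × 1.9 × 1
= 9.728 °C

9.728 °C


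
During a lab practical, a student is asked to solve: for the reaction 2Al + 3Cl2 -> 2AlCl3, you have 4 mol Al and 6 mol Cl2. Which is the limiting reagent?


Mole ratio available / coefficient:
  Al: 4/2 = 2.000
  Cl2: 6/3 = 2.000
Smaller ratio is limiting.

neither (stoichiometric); Al and Cl2 are fully consumed


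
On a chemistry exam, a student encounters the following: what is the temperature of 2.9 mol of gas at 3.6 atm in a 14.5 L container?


PV = nRT  (R = 0.08206 L·atm/(mol·K))
T = PV/(nR) = 3.6×14.5/(2.9×0.08206)
= 52.20/0.237974
= 219.35 K

219.35 K


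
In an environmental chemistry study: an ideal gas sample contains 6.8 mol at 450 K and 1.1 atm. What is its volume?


PV = nRT  (R = 0.08206 L·atm/(mol·K))
V = nRT/P = 6.8×0.08206×450/1.1
= 228.276 L

228.276 L


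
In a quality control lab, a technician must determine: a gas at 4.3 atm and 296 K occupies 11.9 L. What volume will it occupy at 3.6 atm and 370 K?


P1V1/T1 = P2V2/T2
V2 = P1V1T2/(T1P2)
= 4.3×11.9×370/(296×3.6)
= 17.767 L

17.767 L


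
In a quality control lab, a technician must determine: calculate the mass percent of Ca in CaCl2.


M(CaCl2) = 1×40.08 + 2×35.45 = 110.98 g/mol
Mass of Ca = 1 × 40.08 = 40.08 g/mol
% Ca = 40.08/110.98 × 100 = 36.11%

36.11%


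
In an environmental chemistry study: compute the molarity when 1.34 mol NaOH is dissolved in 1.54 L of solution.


M = n/V = 1.34/1.54 = 0.870 mol/L

0.870 M


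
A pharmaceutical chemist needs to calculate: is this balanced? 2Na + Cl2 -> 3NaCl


Equation: 2Na + Cl2 -> 3NaCl
Check atoms: Cl: 2≠3, Na: 2≠3
Not balanced

No, not balanced


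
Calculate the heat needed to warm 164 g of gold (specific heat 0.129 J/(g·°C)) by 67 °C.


q = mcΔT = 164 × 0.129 × 67
= 1417.45 J

1417.45 J


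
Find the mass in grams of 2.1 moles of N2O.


M(N2O) = 44.02 g/mol
mass = n × M = 2.1 × 44.02 = 92.44 g

92.44 g


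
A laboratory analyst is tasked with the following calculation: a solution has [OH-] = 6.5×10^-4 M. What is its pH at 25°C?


pOH = -log10([OH-]) = -log10(6.5×10^-4)
= 4 - log10(6.5) = 3.19
pH = 14 - pOH = 14 - 3.19 = 10.81

10.81


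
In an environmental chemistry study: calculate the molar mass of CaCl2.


M(CaCl2) = 1×40.08 + 2×35.45
= 40.08 + 70.9
= 110.98 g/mol

110.98 g/mol


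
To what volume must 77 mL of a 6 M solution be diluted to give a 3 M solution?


C1V1 = C2V2
6 × 77 = 3 × V2
V2 = 462/3 = 154.0 mL

154.0 mL


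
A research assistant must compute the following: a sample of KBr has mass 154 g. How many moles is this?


M(KBr) = 119.0 g/mol
n = mass/M = 154/119.0 = 1.2941 mol

1.2941 mol


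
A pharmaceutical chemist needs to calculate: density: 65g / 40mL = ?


ρ = mass/volume
= 65/40
= 1.625 g/mL

1.625 g/mL


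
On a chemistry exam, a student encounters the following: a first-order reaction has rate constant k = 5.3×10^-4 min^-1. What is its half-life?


t½ = ln2/k = 0.693147/(5.3×10^-4 min^-1)
= 1308 min

1308 min


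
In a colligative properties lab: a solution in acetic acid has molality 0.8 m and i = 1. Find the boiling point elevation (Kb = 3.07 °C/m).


ΔTb = Kb × m × i
= 3.07 × 0.8 × 1
= 2.456 °C

2.456 °C


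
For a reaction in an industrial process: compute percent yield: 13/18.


% yield = actual/theoretical × 100
= 13/18 × 100
= 72.22%

72.22%


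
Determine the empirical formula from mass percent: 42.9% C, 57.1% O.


Assume 100 g sample. Moles of each element:
  C: 42.9/12.01 = 3.572 mol
  O: 57.1/16.0 = 3.569 mol
Divide by smallest (3.569):
  C: 3.572/3.569 = 1.0
  O: 3.569/3.569 = 1.0
Empirical formula: CO

CO


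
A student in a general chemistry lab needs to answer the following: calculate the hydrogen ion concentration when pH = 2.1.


[H+] = 10^(-pH) = 10^(-2.1)
= 7.94×10^-3 M

7.94×10^-3 M


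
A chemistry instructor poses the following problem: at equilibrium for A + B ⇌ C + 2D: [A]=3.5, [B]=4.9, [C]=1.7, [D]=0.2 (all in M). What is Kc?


Kc = [C][D]^2/([A][B])
= (1.7^1 × 0.2^2)/(3.5^1 × 4.9^1)
= 0.068/17.15
= 0.003965

0.003965


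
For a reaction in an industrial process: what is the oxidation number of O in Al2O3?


O is usually -2
Oxidation number: -2

-2


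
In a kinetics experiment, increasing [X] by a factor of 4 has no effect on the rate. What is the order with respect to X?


rate ∝ [X]^n
rate ∝ [X]^0
Order in X: 0

0


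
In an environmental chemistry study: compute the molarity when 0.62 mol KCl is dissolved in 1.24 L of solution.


M = n/V = 0.62/1.24 = 0.500 mol/L

0.500 M


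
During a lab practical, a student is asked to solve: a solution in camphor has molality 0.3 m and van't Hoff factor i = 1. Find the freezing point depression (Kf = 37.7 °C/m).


ΔTf = Kf × m × i
= 37.7 × 0.3 × 1
= 11.31 °C

11.31 °C


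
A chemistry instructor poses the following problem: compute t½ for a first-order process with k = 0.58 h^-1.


t½ = ln2/k = 0.693147/(0.58 h^-1)
= 1.195 h

1.195 h


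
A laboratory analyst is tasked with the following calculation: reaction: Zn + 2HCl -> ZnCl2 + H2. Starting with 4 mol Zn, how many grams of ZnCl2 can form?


Mole ratio ZnCl2:Zn = 1:1
n(ZnCl2) = 4 × 1/1 = 4.000 mol
mass = 4.000 × 136.28 = 545.12 g

545.12 g


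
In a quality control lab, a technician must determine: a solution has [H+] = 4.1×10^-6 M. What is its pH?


pH = -log10([H+]) = -log10(4.1×10^-6)
= 6 - log10(4.1)
= 6 - 0.61
= 5.39

5.39


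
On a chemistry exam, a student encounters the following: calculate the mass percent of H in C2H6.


M(C2H6) = 2×12.01 + 6×1.008 = 30.068 g/mol
Mass of H = 6 × 1.008 = 6.048 g/mol
% H = 6.048/30.068 × 100 = 20.11%

20.11%


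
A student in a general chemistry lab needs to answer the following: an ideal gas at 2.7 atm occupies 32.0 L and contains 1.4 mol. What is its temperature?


PV = nRT  (R = 0.08206 L·atm/(mol·K))
T = PV/(nR) = 2.7×32.0/(1.4×0.08206)
= 86.40/0.114884
= 752.06 K

752.06 K


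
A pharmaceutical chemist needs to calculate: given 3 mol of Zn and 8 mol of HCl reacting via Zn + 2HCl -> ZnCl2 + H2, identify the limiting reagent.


Mole ratio available / coefficient:
  Zn: 3/1 = 3.000
  HCl: 8/2 = 4.000
Smaller ratio is limiting.

Zn


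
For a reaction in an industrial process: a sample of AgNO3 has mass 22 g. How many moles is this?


M(AgNO3) = 169.88 g/mol
n = mass/M = 22/169.88 = 0.1295 mol

0.1295 mol


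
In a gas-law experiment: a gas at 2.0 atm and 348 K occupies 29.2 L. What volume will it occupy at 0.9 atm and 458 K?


P1V1/T1 = P2V2/T2
V2 = P1V1T2/(T1P2)
= 2.0×29.2×458/(348×0.9)
= 85.4 L

85.4 L


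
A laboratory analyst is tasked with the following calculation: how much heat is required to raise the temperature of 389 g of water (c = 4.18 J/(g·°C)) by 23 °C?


q = mcΔT = 389 × 4.18 × 23
= 37398.46 J

37398.46 J


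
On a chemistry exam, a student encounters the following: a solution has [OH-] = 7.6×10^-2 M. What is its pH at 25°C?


pOH = -log10([OH-]) = -log10(7.6×10^-2)
= 2 - log10(7.6) = 1.12
pH = 14 - pOH = 14 - 1.12 = 12.88

12.88


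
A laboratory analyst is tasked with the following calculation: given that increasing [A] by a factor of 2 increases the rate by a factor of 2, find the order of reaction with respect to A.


rate ∝ [A]^n
2^n = 2 → n = 1
Order in A: 1

1


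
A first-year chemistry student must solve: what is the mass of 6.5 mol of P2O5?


M(P2O5) = 141.94 g/mol
mass = n × M = 6.5 × 141.94 = 922.61 g

922.61 g


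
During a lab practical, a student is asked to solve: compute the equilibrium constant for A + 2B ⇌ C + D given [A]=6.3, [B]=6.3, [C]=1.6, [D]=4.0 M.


Kc = [C][D]/([A][B]^2)
= (1.6^1 × 4.0^1)/(6.3^1 × 6.3^2)
= 6.4/250.047
= 0.02560

0.02560


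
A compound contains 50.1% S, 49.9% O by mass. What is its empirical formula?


Assume 100 g sample. Moles of each element:
  S: 50.1/32.07 = 1.562 mol
  O: 49.9/16.0 = 3.119 mol
Divide by smallest (1.562):
  S: 1.562/1.562 = 1.0
  O: 3.119/1.562 = 2.0
Empirical formula: SO2

SO2


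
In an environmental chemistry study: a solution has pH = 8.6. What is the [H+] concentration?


[H+] = 10^(-pH) = 10^(-8.6)
= 2.51×10^-9 M

2.51×10^-9 M


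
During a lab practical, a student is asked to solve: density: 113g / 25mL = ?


ρ = mass/volume
= 113/25
= 4.52 g/mL

4.52 g/mL


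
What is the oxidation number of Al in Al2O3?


Al is +3
Oxidation number: +3

+3


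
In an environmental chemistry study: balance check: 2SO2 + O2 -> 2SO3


Equation: 2SO2 + O2 -> 2SO3
Check atoms: O: 6=6, S: 2=2
Balanced

Yes, balanced


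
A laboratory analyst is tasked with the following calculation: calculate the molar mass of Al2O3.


M(Al2O3) = 2×26.98 + 3×16.0
= 53.96 + 48.0
= 101.96 g/mol

101.96 g/mol


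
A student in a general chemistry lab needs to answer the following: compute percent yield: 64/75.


% yield = actual/theoretical × 100
= 64/75 × 100
= 85.33%

85.33%


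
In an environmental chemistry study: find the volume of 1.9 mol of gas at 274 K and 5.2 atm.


PV = nRT  (R = 0.08206 L·atm/(mol·K))
V = nRT/P = 1.9×0.08206×274/5.2
= 8.215 L

8.215 L


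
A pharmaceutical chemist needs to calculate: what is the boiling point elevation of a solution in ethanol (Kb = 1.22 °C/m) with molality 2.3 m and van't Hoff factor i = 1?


ΔTb = Kb × m × i
= 1.22 × 2.3 × 1
= 2.806 °C

2.806 °C


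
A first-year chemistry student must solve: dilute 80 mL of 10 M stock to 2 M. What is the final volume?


C1V1 = C2V2
10 × 80 = 2 × V2
V2 = 800/2 = 400.0 mL

400.0 mL


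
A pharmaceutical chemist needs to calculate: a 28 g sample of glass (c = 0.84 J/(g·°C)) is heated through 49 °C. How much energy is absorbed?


q = mcΔT = 28 × 0.84 × 49
= 1152.48 J

1152.48 J


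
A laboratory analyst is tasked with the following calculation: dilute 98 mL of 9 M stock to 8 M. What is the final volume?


C1V1 = C2V2
9 × 98 = 8 × V2
V2 = 882/8 = 110.25 mL

110.25 mL


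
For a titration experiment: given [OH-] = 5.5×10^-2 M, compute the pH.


pOH = -log10([OH-]) = -log10(5.5×10^-2)
= 2 - log10(5.5) = 1.26
pH = 14 - pOH = 14 - 1.26 = 12.74

12.74


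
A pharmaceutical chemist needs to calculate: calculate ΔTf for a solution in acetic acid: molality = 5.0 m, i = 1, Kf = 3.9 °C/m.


ΔTf = Kf × m × i
= 3.9 × 5.0 × 1
= 19.5 °C

19.5 °C


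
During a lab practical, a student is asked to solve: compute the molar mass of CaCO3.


M(CaCO3) = 1×40.08 + 1×12.01 + 3×16.0
= 40.08 + 12.01 + 48.0
= 100.09 g/mol

100.09 g/mol


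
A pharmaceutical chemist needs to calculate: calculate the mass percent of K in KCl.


M(KCl) = 1×39.1 + 1×35.45 = 74.55 g/mol
Mass of K = 1 × 39.1 = 39.10 g/mol
% K = 39.10/74.55 × 100 = 52.45%

52.45%


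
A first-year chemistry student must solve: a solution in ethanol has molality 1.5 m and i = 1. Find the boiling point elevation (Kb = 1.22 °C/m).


ΔTb = Kb × m × i
= 1.22 × 1.5 × 1
= 1.83 °C

1.83 °C


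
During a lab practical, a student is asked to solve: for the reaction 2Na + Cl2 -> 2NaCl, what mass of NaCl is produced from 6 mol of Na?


Mole ratio NaCl:Na = 2:2
n(NaCl) = 6 × 2/2 = 6.000 mol
mass = 6.000 × 58.44 = 350.64 g

350.64 g


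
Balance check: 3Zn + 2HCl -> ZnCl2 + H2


Equation: 3Zn + 2HCl -> ZnCl2 + H2
Check atoms: Cl: 2=2, H: 2=2, Zn: 3≠1
Not balanced

No, not balanced


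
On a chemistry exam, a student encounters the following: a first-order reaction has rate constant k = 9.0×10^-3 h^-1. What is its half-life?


t½ = ln2/k = 0.693147/(9.0×10^-3 h^-1)
= 77.02 h

77.02 h


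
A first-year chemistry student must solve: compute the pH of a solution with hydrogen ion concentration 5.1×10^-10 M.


pH = -log10([H+]) = -log10(5.1×10^-10)
= 10 - log10(5.1)
= 10 - 0.71
= 9.29

9.29


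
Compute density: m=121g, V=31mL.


ρ = mass/volume
= 121/31
= 3.903 g/mL

3.903 g/mL


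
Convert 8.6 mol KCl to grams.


M(KCl) = 74.55 g/mol
mass = n × M = 8.6 × 74.55 = 641.13 g

641.13 g


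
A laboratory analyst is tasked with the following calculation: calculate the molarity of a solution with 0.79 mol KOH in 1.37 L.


M = n/V = 0.79/1.37 = 0.577 mol/L

0.577 M


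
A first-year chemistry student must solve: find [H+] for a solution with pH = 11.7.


[H+] = 10^(-pH) = 10^(-11.7)
= 2.0×10^-12 M

2.0×10^-12 M


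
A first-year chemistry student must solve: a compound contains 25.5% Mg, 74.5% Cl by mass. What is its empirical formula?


Assume 100 g sample. Moles of each element:
  Mg: 25.5/24.31 = 1.049 mol
  Cl: 74.5/35.45 = 2.102 mol
Divide by smallest (1.049):
  Mg: 1.049/1.049 = 1.0
  Cl: 2.102/1.049 = 2.0
Empirical formula: MgCl2

MgCl2


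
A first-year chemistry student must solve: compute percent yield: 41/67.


% yield = actual/theoretical × 100
= 41/67 × 100
= 61.19%

61.19%


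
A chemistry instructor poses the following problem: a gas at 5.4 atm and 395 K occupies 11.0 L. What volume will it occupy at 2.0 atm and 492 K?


P1V1/T1 = P2V2/T2
V2 = P1V1T2/(T1P2)
= 5.4×11.0×492/(395×2.0)
= 36.993 L

36.993 L


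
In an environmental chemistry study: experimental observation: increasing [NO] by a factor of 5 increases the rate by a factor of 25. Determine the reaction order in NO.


rate ∝ [NO]^n
5^n = 25 → n = 2
Order in NO: 2

2


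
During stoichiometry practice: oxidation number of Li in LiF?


Group 1 metal: +1
Oxidation number: +1

+1


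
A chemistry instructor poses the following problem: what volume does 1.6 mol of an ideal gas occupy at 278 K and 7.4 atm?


PV = nRT  (R = 0.08206 L·atm/(mol·K))
V = nRT/P = 1.6×0.08206×278/7.4
= 4.932 L

4.932 L


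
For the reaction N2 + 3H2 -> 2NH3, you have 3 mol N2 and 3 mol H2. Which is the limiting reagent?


Mole ratio available / coefficient:
  N2: 3/1 = 3.000
  H2: 3/3 = 1.000
Smaller ratio is limiting.

H2


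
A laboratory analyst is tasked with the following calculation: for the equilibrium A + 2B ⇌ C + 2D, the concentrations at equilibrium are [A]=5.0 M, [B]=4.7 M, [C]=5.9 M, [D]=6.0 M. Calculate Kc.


Kc = [C][D]^2/([A][B]^2)
= (5.9^1 × 6.0^2)/(5.0^1 × 4.7^2)
= 212.4/110.45
= 1.923

1.923


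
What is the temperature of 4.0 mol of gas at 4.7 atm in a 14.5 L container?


PV = nRT  (R = 0.08206 L·atm/(mol·K))
T = PV/(nR) = 4.7×14.5/(4.0×0.08206)
= 68.15/0.328240
= 207.62 K

207.62 K


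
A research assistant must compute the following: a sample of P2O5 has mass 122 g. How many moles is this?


M(P2O5) = 141.94 g/mol
n = mass/M = 122/141.94 = 0.8595 mol

0.8595 mol


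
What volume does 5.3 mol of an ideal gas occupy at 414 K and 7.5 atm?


PV = nRT  (R = 0.08206 L·atm/(mol·K))
V = nRT/P = 5.3×0.08206×414/7.5
= 24.007 L

24.007 L


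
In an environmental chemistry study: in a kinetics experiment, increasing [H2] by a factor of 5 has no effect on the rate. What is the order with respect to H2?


rate ∝ [H2]^n
rate ∝ [H2]^0
Order in H2: 0

0


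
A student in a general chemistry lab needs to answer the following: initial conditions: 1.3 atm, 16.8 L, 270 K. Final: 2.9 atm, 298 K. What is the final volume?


P1V1/T1 = P2V2/T2
V2 = P1V1T2/(T1P2)
= 1.3×16.8×298/(270×2.9)
= 8.312 L

8.312 L


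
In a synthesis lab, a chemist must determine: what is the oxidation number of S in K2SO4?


2(+1) + x + 4(-2) = 0, so x = +6
Oxidation number: +6

+6


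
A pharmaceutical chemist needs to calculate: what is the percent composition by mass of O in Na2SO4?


M(Na2SO4) = 2×22.99 + 1×32.07 + 4×16.0 = 142.05 g/mol
Mass of O = 4 × 16.0 = 64.00 g/mol
% O = 64.00/142.05 × 100 = 45.05%

45.05%


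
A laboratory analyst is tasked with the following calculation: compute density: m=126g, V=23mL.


ρ = mass/volume
= 126/23
= 5.478 g/mL

5.478 g/mL


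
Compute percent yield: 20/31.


% yield = actual/theoretical × 100
= 20/31 × 100
= 64.52%

64.52%


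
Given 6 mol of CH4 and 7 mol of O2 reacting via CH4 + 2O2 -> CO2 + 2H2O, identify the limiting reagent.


Mole ratio available / coefficient:
  CH4: 6/1 = 6.000
  O2: 7/2 = 3.500
Smaller ratio is limiting.

O2


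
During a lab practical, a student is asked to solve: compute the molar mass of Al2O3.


M(Al2O3) = 2×26.98 + 3×16.0
= 53.96 + 48.0
= 101.96 g/mol

101.96 g/mol


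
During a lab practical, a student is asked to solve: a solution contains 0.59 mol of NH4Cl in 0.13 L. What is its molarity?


M = n/V = 0.59/0.13 = 4.538 mol/L

4.538 M


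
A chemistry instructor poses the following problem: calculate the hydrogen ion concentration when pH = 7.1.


[H+] = 10^(-pH) = 10^(-7.1)
= 7.94×10^-8 M

7.94×10^-8 M


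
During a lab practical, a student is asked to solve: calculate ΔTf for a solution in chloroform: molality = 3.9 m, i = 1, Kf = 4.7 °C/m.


ΔTf = Kf × m × i
= 4.7 × 3.9 × 1
= 18.33 °C

18.33 °C


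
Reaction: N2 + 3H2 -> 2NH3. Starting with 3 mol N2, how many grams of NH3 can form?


Mole ratio NH3:N2 = 2:1
n(NH3) = 3 × 2/1 = 6.000 mol
mass = 6.000 × 17.03 = 102.18 g

102.18 g


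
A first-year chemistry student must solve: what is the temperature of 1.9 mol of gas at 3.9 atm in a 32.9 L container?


PV = nRT  (R = 0.08206 L·atm/(mol·K))
T = PV/(nR) = 3.9×32.9/(1.9×0.08206)
= 128.31/0.155914
= 822.95 K

822.95 K


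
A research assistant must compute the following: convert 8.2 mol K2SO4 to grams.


M(K2SO4) = 174.27 g/mol
mass = n × M = 8.2 × 174.27 = 1429.01 g

1429.01 g


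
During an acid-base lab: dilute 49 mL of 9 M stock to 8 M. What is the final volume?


C1V1 = C2V2
9 × 49 = 8 × V2
V2 = 441/8 = 55.12 mL

55.12 mL


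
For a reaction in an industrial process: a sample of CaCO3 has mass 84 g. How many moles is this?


M(CaCO3) = 100.09 g/mol
n = mass/M = 84/100.09 = 0.8392 mol

0.8392 mol


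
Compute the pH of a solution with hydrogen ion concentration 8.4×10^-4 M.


pH = -log10([H+]) = -log10(8.4×10^-4)
= 4 - log10(8.4)
= 4 - 0.92
= 3.08

3.08


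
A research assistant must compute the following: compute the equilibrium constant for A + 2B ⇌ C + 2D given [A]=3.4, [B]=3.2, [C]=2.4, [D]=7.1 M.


Kc = [C][D]^2/([A][B]^2)
= (2.4^1 × 7.1^2)/(3.4^1 × 3.2^2)
= 120.984/34.816
= 3.475

3.475


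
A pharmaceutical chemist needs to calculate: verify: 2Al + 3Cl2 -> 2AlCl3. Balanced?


Equation: 2Al + 3Cl2 -> 2AlCl3
Check atoms: Al: 2=2, Cl: 6=6
Balanced

Yes, balanced


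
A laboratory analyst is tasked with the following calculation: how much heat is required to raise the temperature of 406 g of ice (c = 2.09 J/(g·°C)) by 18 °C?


q = mcΔT = 406 × 2.09 × 18
= 15273.72 J

15273.72 J


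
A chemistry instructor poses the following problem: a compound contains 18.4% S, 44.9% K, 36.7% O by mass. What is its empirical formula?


Assume 100 g sample. Moles of each element:
  S: 18.4/32.07 = 0.574 mol
  K: 44.9/39.1 = 1.148 mol
  O: 36.7/16.0 = 2.294 mol
Divide by smallest (0.574):
  S: 0.574/0.574 = 1.0
  K: 1.148/0.574 = 2.0
  O: 2.294/0.574 = 4.0
Empirical formula: K2SO4

K2SO4


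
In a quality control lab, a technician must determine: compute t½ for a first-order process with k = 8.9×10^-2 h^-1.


t½ = ln2/k = 0.693147/(8.9×10^-2 h^-1)
= 7.788 h

7.788 h


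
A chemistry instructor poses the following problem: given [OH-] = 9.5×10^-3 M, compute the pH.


pOH = -log10([OH-]) = -log10(9.5×10^-3)
= 3 - log10(9.5) = 2.02
pH = 14 - pOH = 14 - 2.02 = 11.98

11.98


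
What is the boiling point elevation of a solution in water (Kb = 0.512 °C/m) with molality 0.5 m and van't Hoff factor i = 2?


ΔTb = Kb × m × i
= 0.512 × 0.5 × 2
= 0.512 °C

0.512 °C


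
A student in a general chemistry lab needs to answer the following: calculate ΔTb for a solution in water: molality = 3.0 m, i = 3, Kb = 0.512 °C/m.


ΔTb = Kb × m × i
= 0.512 × 3.0 × 3
= 4.608 °C

4.608 °C


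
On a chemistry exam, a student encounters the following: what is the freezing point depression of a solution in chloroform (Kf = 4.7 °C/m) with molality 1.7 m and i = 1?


ΔTf = Kf × m × i
= 4.7 × 1.7 × 1
= 7.99 °C

7.99 °C


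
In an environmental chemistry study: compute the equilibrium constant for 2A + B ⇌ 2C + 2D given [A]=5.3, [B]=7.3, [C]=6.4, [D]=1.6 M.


Kc = [C]^2[D]^2/([A]^2[B])
= (6.4^2 × 1.6^2)/(5.3^2 × 7.3^1)
= 104.8576/205.057
= 0.5114

0.5114


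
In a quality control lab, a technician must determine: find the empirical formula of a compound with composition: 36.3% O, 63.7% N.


Assume 100 g sample. Moles of each element:
  O: 36.3/16.0 = 2.269 mol
  N: 63.7/14.01 = 4.547 mol
Divide by smallest (2.269):
  O: 2.269/2.269 = 1.0
  N: 4.547/2.269 = 2.0
Empirical formula: N2O

N2O


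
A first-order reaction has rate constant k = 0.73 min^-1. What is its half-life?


t½ = ln2/k = 0.693147/(0.73 min^-1)
= 0.9495 min

0.9495 min


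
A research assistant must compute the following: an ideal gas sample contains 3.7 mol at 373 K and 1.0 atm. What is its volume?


PV = nRT  (R = 0.08206 L·atm/(mol·K))
V = nRT/P = 3.7×0.08206×373/1.0
= 113.251 L

113.251 L


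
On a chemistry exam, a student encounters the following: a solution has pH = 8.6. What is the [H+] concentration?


[H+] = 10^(-pH) = 10^(-8.6)
= 2.51×10^-9 M

2.51×10^-9 M


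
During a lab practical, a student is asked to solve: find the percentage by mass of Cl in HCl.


M(HCl) = 1×1.008 + 1×35.45 = 36.458 g/mol
Mass of Cl = 1 × 35.45 = 35.45 g/mol
% Cl = 35.45/36.458 × 100 = 97.24%

97.24%


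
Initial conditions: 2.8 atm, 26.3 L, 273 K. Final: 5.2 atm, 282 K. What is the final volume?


P1V1/T1 = P2V2/T2
V2 = P1V1T2/(T1P2)
= 2.8×26.3×282/(273×5.2)
= 14.628 L

14.628 L


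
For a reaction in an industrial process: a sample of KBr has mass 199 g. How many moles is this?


M(KBr) = 119.0 g/mol
n = mass/M = 199/119.0 = 1.6723 mol

1.6723 mol


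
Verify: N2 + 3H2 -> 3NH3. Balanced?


Equation: N2 + 3H2 -> 3NH3
Check atoms: H: 6≠9, N: 2≠3
Not balanced

No, not balanced


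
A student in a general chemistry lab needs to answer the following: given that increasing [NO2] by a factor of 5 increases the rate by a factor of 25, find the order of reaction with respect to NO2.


rate ∝ [NO2]^n
5^n = 25 → n = 2
Order in NO2: 2

2


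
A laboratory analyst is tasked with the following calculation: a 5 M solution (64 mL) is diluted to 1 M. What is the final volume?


C1V1 = C2V2
5 × 64 = 1 × V2
V2 = 320/1 = 320.0 mL

320.0 mL


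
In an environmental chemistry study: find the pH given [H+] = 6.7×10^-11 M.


pH = -log10([H+]) = -log10(6.7×10^-11)
= 11 - log10(6.7)
= 11 - 0.83
= 10.17

10.17


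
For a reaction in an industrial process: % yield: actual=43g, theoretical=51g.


% yield = actual/theoretical × 100
= 43/51 × 100
= 84.31%

84.31%


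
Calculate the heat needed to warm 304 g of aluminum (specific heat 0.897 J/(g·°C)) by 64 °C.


q = mcΔT = 304 × 0.897 × 64
= 17452.03 J

17452.03 J


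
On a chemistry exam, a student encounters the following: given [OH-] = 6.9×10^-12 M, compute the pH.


pOH = -log10([OH-]) = -log10(6.9×10^-12)
= 12 - log10(6.9) = 11.16
pH = 14 - pOH = 14 - 11.16 = 2.84

2.84


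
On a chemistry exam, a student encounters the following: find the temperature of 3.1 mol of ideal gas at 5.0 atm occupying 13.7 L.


PV = nRT  (R = 0.08206 L·atm/(mol·K))
T = PV/(nR) = 5.0×13.7/(3.1×0.08206)
= 68.50/0.254386
= 269.28 K

269.28 K


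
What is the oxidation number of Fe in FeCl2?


x + 2(-1) = 0, so x = +2
Oxidation number: +2

+2


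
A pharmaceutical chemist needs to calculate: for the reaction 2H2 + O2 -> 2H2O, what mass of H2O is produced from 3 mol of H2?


Mole ratio H2O:H2 = 2:2
n(H2O) = 3 × 2/2 = 3.000 mol
mass = 3.000 × 18.02 = 54.06 g

54.06 g


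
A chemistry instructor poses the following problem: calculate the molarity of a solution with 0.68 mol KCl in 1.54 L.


M = n/V = 0.68/1.54 = 0.442 mol/L

0.442 M


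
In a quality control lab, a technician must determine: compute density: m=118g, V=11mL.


ρ = mass/volume
= 118/11
= 10.727 g/mL

10.727 g/mL


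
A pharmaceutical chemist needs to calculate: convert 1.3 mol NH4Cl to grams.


M(NH4Cl) = 53.49 g/mol
mass = n × M = 1.3 × 53.49 = 69.54 g

69.54 g


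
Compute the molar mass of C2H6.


M(C2H6) = 2×12.01 + 6×1.008
= 24.02 + 6.05
= 30.07 g/mol

30.07 g/mol


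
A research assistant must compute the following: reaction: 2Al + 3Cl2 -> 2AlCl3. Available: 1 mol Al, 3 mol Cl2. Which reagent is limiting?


Mole ratio available / coefficient:
  Al: 1/2 = 0.500
  Cl2: 3/3 = 1.000
Smaller ratio is limiting.

Al


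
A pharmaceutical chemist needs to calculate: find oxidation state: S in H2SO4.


2(+1) + x + 4(-2) = 0, so x = +6
Oxidation number: +6

+6


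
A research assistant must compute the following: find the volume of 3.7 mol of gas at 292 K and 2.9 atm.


PV = nRT  (R = 0.08206 L·atm/(mol·K))
V = nRT/P = 3.7×0.08206×292/2.9
= 30.572 L

30.572 L


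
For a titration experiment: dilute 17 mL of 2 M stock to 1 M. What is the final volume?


C1V1 = C2V2
2 × 17 = 1 × V2
V2 = 34/1 = 34.0 mL

34.0 mL


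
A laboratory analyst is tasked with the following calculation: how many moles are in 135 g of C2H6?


M(C2H6) = 30.07 g/mol
n = mass/M = 135/30.07 = 4.4895 mol

4.4895 mol


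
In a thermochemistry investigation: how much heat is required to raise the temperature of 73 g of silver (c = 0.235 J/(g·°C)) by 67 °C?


q = mcΔT = 73 × 0.235 × 67
= 1149.39 J

1149.39 J


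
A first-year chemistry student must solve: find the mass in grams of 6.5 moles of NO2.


M(NO2) = 46.01 g/mol
mass = n × M = 6.5 × 46.01 = 299.07 g

299.07 g


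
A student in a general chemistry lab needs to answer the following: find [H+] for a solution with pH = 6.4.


[H+] = 10^(-pH) = 10^(-6.4)
= 3.98×10^-7 M

3.98×10^-7 M


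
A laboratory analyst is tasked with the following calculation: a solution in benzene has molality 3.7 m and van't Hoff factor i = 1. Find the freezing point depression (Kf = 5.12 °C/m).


ΔTf = Kf × m × i
= 5.12 × 3.7 × 1
= 18.944 °C

18.944 °C


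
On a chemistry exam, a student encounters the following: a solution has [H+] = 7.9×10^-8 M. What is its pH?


pH = -log10([H+]) = -log10(7.9×10^-8)
= 8 - log10(7.9)
= 8 - 0.9
= 7.1

7.1


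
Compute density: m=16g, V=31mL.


ρ = mass/volume
= 16/31
= 0.516 g/mL

0.516 g/mL


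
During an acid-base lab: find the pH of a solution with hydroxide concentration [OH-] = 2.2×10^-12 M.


pOH = -log10([OH-]) = -log10(2.2×10^-12)
= 12 - log10(2.2) = 11.66
pH = 14 - pOH = 14 - 11.66 = 2.34

2.34


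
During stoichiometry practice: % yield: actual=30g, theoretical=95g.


% yield = actual/theoretical × 100
= 30/95 × 100
= 31.58%

31.58%


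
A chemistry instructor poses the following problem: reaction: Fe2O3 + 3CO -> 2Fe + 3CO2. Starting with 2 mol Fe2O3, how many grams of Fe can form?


Mole ratio Fe:Fe2O3 = 2:1
n(Fe) = 2 × 2/1 = 4.000 mol
mass = 4.000 × 55.85 = 223.4 g

223.4 g


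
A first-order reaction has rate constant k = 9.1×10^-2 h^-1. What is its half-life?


t½ = ln2/k = 0.693147/(9.1×10^-2 h^-1)
= 7.617 h

7.617 h


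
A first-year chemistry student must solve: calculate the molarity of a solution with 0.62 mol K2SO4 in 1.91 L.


M = n/V = 0.62/1.91 = 0.325 mol/L

0.325 M


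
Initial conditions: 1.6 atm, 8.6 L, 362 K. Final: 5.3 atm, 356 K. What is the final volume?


P1V1/T1 = P2V2/T2
V2 = P1V1T2/(T1P2)
= 1.6×8.6×356/(362×5.3)
= 2.553 L

2.553 L


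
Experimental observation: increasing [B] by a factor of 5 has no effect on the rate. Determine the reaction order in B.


rate ∝ [B]^n
rate ∝ [B]^0
Order in B: 0

0


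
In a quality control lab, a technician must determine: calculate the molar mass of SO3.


M(SO3) = 1×32.07 + 3×16.0
= 32.07 + 48.0
= 80.07 g/mol

80.07 g/mol


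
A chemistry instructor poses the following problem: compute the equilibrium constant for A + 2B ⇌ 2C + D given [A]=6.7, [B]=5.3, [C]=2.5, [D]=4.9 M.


Kc = [C]^2[D]/([A][B]^2)
= (2.5^2 × 4.9^1)/(6.7^1 × 5.3^2)
= 30.625/188.203
= 0.1627

0.1627


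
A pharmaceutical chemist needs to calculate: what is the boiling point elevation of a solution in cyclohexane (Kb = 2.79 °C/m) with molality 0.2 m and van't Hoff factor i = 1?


ΔTb = Kb × m × i
= 2.79 × 0.2 × 1
= 0.558 °C

0.558 °C


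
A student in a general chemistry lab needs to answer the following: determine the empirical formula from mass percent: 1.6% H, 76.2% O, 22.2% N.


Assume 100 g sample. Moles of each element:
  H: 1.6/1.008 = 1.587 mol
  O: 76.2/16.0 = 4.763 mol
  N: 22.2/14.01 = 1.585 mol
Divide by smallest (1.585):
  H: 1.587/1.585 = 1.0
  O: 4.763/1.585 = 3.01
  N: 1.585/1.585 = 1.0
Empirical formula: HNO3

HNO3


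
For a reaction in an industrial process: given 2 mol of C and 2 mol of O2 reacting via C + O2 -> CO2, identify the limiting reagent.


Mole ratio available / coefficient:
  C: 2/1 = 2.000
  O2: 2/1 = 2.000
Smaller ratio is limiting.

neither (stoichiometric); C and O2 are fully consumed


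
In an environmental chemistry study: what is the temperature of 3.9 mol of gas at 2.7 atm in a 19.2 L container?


PV = nRT  (R = 0.08206 L·atm/(mol·K))
T = PV/(nR) = 2.7×19.2/(3.9×0.08206)
= 51.84/0.320034
= 161.98 K

161.98 K


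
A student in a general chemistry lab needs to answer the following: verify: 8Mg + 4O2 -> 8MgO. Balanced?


Equation: 8Mg + 4O2 -> 8MgO
Check atoms: Mg: 8=8, O: 8=8
Balanced

Yes, balanced


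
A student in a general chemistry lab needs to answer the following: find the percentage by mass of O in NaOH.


M(NaOH) = 1×22.99 + 1×16.0 + 1×1.008 = 39.998 g/mol
Mass of O = 1 × 16.0 = 16.00 g/mol
% O = 16.00/39.998 × 100 = 40.00%

40.00%


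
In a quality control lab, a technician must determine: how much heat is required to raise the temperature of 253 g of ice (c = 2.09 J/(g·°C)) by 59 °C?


q = mcΔT = 253 × 2.09 × 59
= 31197.43 J

31197.43 J


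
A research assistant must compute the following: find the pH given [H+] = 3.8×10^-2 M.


pH = -log10([H+]) = -log10(3.8×10^-2)
= 2 - log10(3.8)
= 2 - 0.58
= 1.42

1.42


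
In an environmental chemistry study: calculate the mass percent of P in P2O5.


M(P2O5) = 2×30.97 + 5×16.0 = 141.94 g/mol
Mass of P = 2 × 30.97 = 61.94 g/mol
% P = 61.94/141.94 × 100 = 43.64%

43.64%


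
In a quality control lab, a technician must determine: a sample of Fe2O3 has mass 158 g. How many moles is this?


M(Fe2O3) = 159.7 g/mol
n = mass/M = 158/159.7 = 0.9894 mol

0.9894 mol


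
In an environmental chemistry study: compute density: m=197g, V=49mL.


ρ = mass/volume
= 197/49
= 4.02 g/mL

4.02 g/mL


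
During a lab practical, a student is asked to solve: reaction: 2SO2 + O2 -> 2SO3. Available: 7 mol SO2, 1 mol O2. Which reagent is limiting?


Mole ratio available / coefficient:
  SO2: 7/2 = 3.500
  O2: 1/1 = 1.000
Smaller ratio is limiting.

O2


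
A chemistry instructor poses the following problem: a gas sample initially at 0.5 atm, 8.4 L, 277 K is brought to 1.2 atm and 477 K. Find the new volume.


P1V1/T1 = P2V2/T2
V2 = P1V1T2/(T1P2)
= 0.5×8.4×477/(277×1.2)
= 6.027 L

6.027 L


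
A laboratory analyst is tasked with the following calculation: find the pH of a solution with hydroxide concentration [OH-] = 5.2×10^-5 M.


pOH = -log10([OH-]) = -log10(5.2×10^-5)
= 5 - log10(5.2) = 4.28
pH = 14 - pOH = 14 - 4.28 = 9.72

9.72


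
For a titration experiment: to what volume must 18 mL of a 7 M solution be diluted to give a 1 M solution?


C1V1 = C2V2
7 × 18 = 1 × V2
V2 = 126/1 = 126.0 mL

126.0 mL


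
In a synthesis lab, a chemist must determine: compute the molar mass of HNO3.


M(HNO3) = 1×1.008 + 1×14.01 + 3×16.0
= 1.01 + 14.01 + 48.0
= 63.02 g/mol

63.02 g/mol


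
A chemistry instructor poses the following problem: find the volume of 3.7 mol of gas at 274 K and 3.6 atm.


PV = nRT  (R = 0.08206 L·atm/(mol·K))
V = nRT/P = 3.7×0.08206×274/3.6
= 23.109 L

23.109 L


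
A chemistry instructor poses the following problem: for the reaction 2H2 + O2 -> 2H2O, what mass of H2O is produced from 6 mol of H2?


Mole ratio H2O:H2 = 2:2
n(H2O) = 6 × 2/2 = 6.000 mol
mass = 6.000 × 18.02 = 108.12 g

108.12 g


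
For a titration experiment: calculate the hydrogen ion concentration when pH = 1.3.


[H+] = 10^(-pH) = 10^(-1.3)
= 5.01×10^-2 M

5.01×10^-2 M


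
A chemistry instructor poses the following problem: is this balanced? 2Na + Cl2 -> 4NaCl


Equation: 2Na + Cl2 -> 4NaCl
Check atoms: Cl: 2≠4, Na: 2≠4
Not balanced

No, not balanced


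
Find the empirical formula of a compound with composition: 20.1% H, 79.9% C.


Assume 100 g sample. Moles of each element:
  H: 20.1/1.008 = 19.94 mol
  C: 79.9/12.01 = 6.653 mol
Divide by smallest (6.653):
  H: 19.94/6.653 = 3.0
  C: 6.653/6.653 = 1.0
Empirical formula: CH3

CH3


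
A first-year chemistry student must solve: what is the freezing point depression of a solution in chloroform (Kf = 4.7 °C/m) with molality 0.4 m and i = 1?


ΔTf = Kf × m × i
= 4.7 × 0.4 × 1
= 1.88 °C

1.88 °C


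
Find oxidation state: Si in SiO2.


x + 2(-2) = 0, so x = +4
Oxidation number: +4

+4


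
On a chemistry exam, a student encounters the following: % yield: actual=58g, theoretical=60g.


% yield = actual/theoretical × 100
= 58/60 × 100
= 96.67%

96.67%


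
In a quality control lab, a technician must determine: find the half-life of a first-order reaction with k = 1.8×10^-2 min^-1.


t½ = ln2/k = 0.693147/(1.8×10^-2 min^-1)
= 38.51 min

38.51 min


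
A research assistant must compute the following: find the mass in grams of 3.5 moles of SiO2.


M(SiO2) = 60.09 g/mol
mass = n × M = 3.5 × 60.09 = 210.32 g

210.32 g


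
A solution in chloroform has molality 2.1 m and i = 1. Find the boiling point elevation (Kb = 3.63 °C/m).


ΔTb = Kb × m × i
= 3.63 × 2.1 × 1
= 7.623 °C

7.623 °C


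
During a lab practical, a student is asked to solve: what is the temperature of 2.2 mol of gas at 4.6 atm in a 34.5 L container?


PV = nRT  (R = 0.08206 L·atm/(mol·K))
T = PV/(nR) = 4.6×34.5/(2.2×0.08206)
= 158.70/0.180532
= 879.07 K

879.07 K


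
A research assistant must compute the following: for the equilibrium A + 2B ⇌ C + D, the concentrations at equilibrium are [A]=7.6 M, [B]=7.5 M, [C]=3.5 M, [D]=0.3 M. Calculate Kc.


Kc = [C][D]/([A][B]^2)
= (3.5^1 × 0.3^1)/(7.6^1 × 7.5^2)
= 1.05/427.5
= 0.002456

0.002456


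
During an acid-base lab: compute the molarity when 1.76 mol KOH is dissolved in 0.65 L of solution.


M = n/V = 1.76/0.65 = 2.708 mol/L

2.708 M


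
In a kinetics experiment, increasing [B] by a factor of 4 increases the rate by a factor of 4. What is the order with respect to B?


rate ∝ [B]^n
4^n = 4 → n = 1
Order in B: 1

1


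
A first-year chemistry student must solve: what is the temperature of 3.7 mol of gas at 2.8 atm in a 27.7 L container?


PV = nRT  (R = 0.08206 L·atm/(mol·K))
T = PV/(nR) = 2.8×27.7/(3.7×0.08206)
= 77.56/0.303622
= 255.45 K

255.45 K


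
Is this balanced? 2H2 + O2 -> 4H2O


Equation: 2H2 + O2 -> 4H2O
Check atoms: H: 4≠8, O: 2≠4
Not balanced

No, not balanced


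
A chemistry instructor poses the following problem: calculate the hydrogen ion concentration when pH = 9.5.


[H+] = 10^(-pH) = 10^(-9.5)
= 3.16×10^-10 M

3.16×10^-10 M


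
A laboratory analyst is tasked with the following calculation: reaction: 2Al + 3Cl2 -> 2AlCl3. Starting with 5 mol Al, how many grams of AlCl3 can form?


Mole ratio AlCl3:Al = 2:2
n(AlCl3) = 5 × 2/2 = 5.000 mol
mass = 5.000 × 133.33 = 666.65 g

666.65 g


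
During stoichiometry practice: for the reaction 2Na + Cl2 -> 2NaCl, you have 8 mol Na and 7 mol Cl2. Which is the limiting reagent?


Mole ratio available / coefficient:
  Na: 8/2 = 4.000
  Cl2: 7/1 = 7.000
Smaller ratio is limiting.

Na


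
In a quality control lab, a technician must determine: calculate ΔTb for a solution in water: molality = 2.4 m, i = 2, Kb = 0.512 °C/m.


ΔTb = Kb × m × i
= 0.512 × 2.4 × 2
= 2.4576 °C

2.4576 °C


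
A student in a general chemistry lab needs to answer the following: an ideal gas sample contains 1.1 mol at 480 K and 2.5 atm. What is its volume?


PV = nRT  (R = 0.08206 L·atm/(mol·K))
V = nRT/P = 1.1×0.08206×480/2.5
= 17.331 L

17.331 L


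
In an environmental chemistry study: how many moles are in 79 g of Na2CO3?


M(Na2CO3) = 105.99 g/mol
n = mass/M = 79/105.99 = 0.7454 mol

0.7454 mol


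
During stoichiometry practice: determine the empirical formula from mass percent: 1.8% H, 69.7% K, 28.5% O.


Assume 100 g sample. Moles of each element:
  H: 1.8/1.008 = 1.786 mol
  K: 69.7/39.1 = 1.783 mol
  O: 28.5/16.0 = 1.781 mol
Divide by smallest (1.781):
  H: 1.786/1.781 = 1.0
  K: 1.783/1.781 = 1.0
  O: 1.781/1.781 = 1.0
Empirical formula: KOH

KOH


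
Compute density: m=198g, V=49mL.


ρ = mass/volume
= 198/49
= 4.041 g/mL

4.041 g/mL


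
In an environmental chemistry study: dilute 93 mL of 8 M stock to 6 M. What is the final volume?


C1V1 = C2V2
8 × 93 = 6 × V2
V2 = 744/6 = 124.0 mL

124.0 mL


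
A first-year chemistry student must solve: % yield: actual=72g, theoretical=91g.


% yield = actual/theoretical × 100
= 72/91 × 100
= 79.12%

79.12%


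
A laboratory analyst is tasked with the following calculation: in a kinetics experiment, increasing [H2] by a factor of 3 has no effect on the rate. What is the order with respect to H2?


rate ∝ [H2]^n
rate ∝ [H2]^0
Order in H2: 0

0


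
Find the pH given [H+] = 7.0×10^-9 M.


pH = -log10([H+]) = -log10(7.0×10^-9)
= 9 - log10(7.0)
= 9 - 0.85
= 8.15

8.15


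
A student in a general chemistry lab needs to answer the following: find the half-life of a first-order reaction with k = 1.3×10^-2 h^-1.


t½ = ln2/k = 0.693147/(1.3×10^-2 h^-1)
= 53.32 h

53.32 h


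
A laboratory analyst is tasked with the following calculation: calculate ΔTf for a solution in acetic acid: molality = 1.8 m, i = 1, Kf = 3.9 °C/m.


ΔTf = Kf × m × i
= 3.9 × 1.8 × 1
= 7.02 °C

7.02 °C


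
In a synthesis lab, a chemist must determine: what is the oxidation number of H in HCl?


H is +1 with nonmetals
Oxidation number: +1

+1


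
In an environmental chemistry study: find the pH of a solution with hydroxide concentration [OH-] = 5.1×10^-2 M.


pOH = -log10([OH-]) = -log10(5.1×10^-2)
= 2 - log10(5.1) = 1.29
pH = 14 - pOH = 14 - 1.29 = 12.71

12.71


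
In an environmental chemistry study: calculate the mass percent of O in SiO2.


M(SiO2) = 1×28.09 + 2×16.0 = 60.09 g/mol
Mass of O = 2 × 16.0 = 32.00 g/mol
% O = 32.00/60.09 × 100 = 53.25%

53.25%
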